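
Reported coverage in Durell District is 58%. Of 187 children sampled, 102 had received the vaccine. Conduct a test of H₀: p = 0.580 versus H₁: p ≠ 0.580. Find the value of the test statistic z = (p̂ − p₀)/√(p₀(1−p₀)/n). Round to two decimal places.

p̂ = 102/187 = 0.5455.
Under H₀, SE = √(0.58·0.42/187) = √(0.00130267) = 0.0361.
z = (0.5455 − 0.58)/0.0361 = -0.0345/0.0361 = -0.96.
p-value = 2·P(Z > 0.957) ≈ 0.3385.

z = -0.96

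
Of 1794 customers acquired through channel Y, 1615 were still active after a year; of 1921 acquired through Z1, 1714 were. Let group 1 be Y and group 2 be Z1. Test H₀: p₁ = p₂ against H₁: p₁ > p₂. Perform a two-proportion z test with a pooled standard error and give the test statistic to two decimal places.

p̂₁ = 1615/1794 = 0.9002, p̂₂ = 1714/1921 = 0.8922.
Pooled p̂ = (1615+1714)/(1794+1921) = 3329/3715 = 0.8961.
SE = √(0.0931072 × 0.00107798) = 0.0100.
z = (0.9002 − 0.8922)/0.0100 = 0.0080/0.0100 = 0.80.

z = 0.80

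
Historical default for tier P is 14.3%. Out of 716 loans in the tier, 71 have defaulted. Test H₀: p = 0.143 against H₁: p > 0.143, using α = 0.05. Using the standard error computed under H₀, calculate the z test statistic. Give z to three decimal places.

z = -3.351

p̂ = 71/716 ≈ 0.099162.
SE = √(p₀(1−p₀)/n) = √(0.12255/716) = 0.013083.
z = (0.099162 − 0.143)/0.013083 = -0.043838/0.013083 = -3.351.
p-value = P(Z > -3.351) ≈ 0.9996; since p > α = 0.05, fail to reject H₀.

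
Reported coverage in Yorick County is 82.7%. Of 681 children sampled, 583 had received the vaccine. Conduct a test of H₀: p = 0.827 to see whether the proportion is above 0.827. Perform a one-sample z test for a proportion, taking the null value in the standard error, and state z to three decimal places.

z = 2.007

p̂ = 583/681 = 0.856094.
SE = √(p₀(1−p₀)/n) = √(0.14307/681) = 0.014494.
z = (0.856094 − 0.827)/0.014494 = 0.029094/0.014494 = 2.007.
p-value = P(Z > 2.007) ≈ 0.0224.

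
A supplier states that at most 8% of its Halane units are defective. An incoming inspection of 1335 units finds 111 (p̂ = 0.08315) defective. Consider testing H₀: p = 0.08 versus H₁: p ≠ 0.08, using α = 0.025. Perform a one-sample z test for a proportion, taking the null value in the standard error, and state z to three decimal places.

z = 0.424

p̂ = 111/1335 = 0.08315.
Standard error under H₀: √(0.08×0.92/1335) = 0.00743.
z = (0.08315 − 0.08)/0.00743 = 0.00315/0.00743 = 0.424.
Two-sided p-value ≈ 2·Φ(−0.424) = 0.6718; since p > α = 0.025, fail to reject H₀.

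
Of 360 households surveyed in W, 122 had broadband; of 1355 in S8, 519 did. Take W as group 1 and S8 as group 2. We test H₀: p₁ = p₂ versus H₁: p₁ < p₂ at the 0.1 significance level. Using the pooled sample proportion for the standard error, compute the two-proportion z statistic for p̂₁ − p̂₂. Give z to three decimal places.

p̂₁ = 122/360 = 0.33889, p̂₂ = 519/1355 = 0.38303.
Pooled p̂ = (122+519)/(360+1355) = 641/1715 = 0.37376.
SE = √(p̂(1−p̂)(1/n₁+1/n₂)) = √(0.37376·0.62624·0.00351579) = √(0.000822918) = 0.02869.
z = (0.33889 − 0.38303)/0.02869 = -0.04414/0.02869 = -1.539.
p-value = P(Z < -1.539) ≈ 0.0620, so at α = 0.1 we reject H₀.

z = -1.539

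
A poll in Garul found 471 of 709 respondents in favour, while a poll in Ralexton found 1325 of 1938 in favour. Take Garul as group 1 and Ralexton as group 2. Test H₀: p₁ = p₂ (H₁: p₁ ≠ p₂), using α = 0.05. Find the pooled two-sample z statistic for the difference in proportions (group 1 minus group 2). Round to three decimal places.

p̂₁ = 471/709 = 0.66432, p̂₂ = 1325/1938 = 0.68369.
Pooled p̂ = (471+1325)/(709+1938) = 1796/2647 = 0.67850.
SE = √(0.218136 × 0.00192643) = 0.02050.
z = (0.66432 − 0.68369)/0.02050 = -0.01937/0.02050 = -0.945.
Two-sided p-value ≈ 2·Φ(−0.945) = 0.3445; since p > α = 0.05, fail to reject H₀.

z = -0.945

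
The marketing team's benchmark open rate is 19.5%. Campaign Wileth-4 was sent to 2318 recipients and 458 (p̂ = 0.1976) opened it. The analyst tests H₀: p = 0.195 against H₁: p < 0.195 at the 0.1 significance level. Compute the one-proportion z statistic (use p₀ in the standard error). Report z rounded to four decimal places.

p̂ = 458/2318 = 0.197584.
Standard error under H₀: √(0.195×0.805/2318) = 0.008229.
z = (0.197584 − 0.195)/0.008229 = 0.002584/0.008229 = 0.3140.
p-value = P(Z < 0.314) ≈ 0.6232, so at α = 0.1 we fail to reject H₀.

z = 0.3140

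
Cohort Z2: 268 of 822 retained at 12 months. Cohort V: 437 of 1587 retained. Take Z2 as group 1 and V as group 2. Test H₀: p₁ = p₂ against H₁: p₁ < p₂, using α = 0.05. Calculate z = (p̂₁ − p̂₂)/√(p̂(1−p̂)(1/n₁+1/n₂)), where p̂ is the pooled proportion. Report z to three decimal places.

p̂₁ = 268/822 ≈ 0.32603, p̂₂ = 437/1587 ≈ 0.27536.
Pooled p̂ = (268+437)/(822+1587) = 705/2409 = 0.29265.
SE = √(0.207007 × 0.00184666) = 0.01955.
z = (0.32603 − 0.27536)/0.01955 = 0.05067/0.01955 = 2.592.
p-value = P(Z < 2.592) ≈ 0.9952; since p > α = 0.05, fail to reject H₀.

z = 2.592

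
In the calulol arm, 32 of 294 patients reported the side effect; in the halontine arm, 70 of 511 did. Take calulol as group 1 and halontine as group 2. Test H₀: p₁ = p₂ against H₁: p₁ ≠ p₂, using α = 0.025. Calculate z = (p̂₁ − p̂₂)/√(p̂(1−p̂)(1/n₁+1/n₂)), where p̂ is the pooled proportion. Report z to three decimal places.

p̂₁ = 32/294 ≈ 0.10884, p̂₂ = 70/511 ≈ 0.13699.
Pooled p̂ = (32+70)/(294+511) = 102/805 = 0.12671.
SE = √(0.110653 × 0.00535831) = 0.02435.
z = (0.10884 − 0.13699)/0.02435 = -0.02815/0.02435 = -1.156.
Two-sided p-value ≈ 2·Φ(−1.156) = 0.2478. With α = 0.025, fail to reject H₀.

z = -1.156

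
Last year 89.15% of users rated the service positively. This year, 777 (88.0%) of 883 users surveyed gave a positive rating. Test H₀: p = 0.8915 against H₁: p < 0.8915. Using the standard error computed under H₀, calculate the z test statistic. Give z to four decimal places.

p̂ = 777/883 ≈ 0.879955.
Standard error under H₀: √(0.8915×0.1085/883) = 0.010466.
z = (0.879955 − 0.8915)/0.010466 = -0.011545/0.010466 = -1.1031.

z = -1.1031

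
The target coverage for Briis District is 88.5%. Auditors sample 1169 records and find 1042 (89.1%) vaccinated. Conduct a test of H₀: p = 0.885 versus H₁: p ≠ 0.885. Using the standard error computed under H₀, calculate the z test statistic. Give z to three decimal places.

z = 0.682

p̂ = 1042/1169 ≈ 0.89136.
Under H₀, SE = √(0.885·0.115/1169) = √(8.70616e-05) = 0.00933.
z = (0.89136 − 0.885)/0.00933 = 0.00636/0.00933 = 0.682.
Two-sided p-value ≈ 2·Φ(−0.682) = 0.4955.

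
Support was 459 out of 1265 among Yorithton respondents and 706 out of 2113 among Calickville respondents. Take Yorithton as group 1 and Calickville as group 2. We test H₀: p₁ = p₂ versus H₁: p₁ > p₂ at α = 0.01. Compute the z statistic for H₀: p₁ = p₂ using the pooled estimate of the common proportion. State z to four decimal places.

p̂₁ = 459/1265 ≈ 0.3628458, p̂₂ = 706/2113 ≈ 0.3341221.
Pooled p̂ = (459+706)/(1265+2113) = 1165/3378 = 0.3448786.
SE = √(0.225937 × 0.00126377) = 0.0168977.
z = (0.3628458 − 0.3341221)/0.0168977 = 0.0287237/0.0168977 = 1.6999.
p-value = P(Z > 1.700) ≈ 0.0446. With α = 0.01, fail to reject H₀.

z = 1.6999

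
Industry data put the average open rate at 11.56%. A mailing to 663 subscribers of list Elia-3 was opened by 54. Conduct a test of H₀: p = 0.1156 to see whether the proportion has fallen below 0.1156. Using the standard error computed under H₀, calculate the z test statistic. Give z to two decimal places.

p̂ = 54/663 = 0.08145.
Under H₀, SE = √(0.1156·0.8844/663) = √(0.000154203) = 0.01242.
z = (0.08145 − 0.1156)/0.01242 = -0.03415/0.01242 = -2.75.
p-value = P(Z < -2.750) ≈ 0.0030.

z = -2.75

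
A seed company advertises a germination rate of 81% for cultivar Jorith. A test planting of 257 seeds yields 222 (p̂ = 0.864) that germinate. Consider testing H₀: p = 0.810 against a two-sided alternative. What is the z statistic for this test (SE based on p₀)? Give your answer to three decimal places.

p̂ = 222/257 = 0.86381.
Under H₀, SE = √(0.81·0.19/257) = √(0.000598833) = 0.02447.
z = (0.86381 − 0.81)/0.02447 = 0.05381/0.02447 = 2.199.
p-value = 2·P(Z > 2.199) ≈ 0.0279.

z = 2.199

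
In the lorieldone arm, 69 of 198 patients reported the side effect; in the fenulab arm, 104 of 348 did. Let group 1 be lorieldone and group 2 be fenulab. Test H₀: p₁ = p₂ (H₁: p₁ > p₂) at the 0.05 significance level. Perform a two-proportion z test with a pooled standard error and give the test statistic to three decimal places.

z = 1.198

p̂₁ = 69/198 ≈ 0.34848, p̂₂ = 104/348 ≈ 0.29885.
Pooled p̂ = (69+104)/(198+348) = 173/546 = 0.31685.
SE = √(p̂(1−p̂)(1/n₁+1/n₂)) = √(0.31685·0.68315·0.00792407) = √(0.00171521) = 0.04142.
z = (0.34848 − 0.29885)/0.04142 = 0.04963/0.04142 = 1.198.
p-value = P(Z > 1.198) ≈ 0.1154, so at α = 0.05 we fail to reject H₀.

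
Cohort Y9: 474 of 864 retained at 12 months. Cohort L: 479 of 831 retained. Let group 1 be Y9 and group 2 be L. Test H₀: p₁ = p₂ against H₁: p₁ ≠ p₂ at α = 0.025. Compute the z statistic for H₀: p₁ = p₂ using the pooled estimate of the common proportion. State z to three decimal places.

p̂₁ = 474/864 = 0.548611, p̂₂ = 479/831 = 0.576414.
Pooled p̂ = (474+479)/(864+831) = 953/1695 = 0.562242.
SE = √(0.246126 × 0.00236078) = 0.024105.
z = (0.548611 − 0.576414)/0.024105 = -0.027803/0.024105 = -1.153.
Two-sided p-value ≈ 2·Φ(−1.153) = 0.2487. With α = 0.025, fail to reject H₀.

z = -1.153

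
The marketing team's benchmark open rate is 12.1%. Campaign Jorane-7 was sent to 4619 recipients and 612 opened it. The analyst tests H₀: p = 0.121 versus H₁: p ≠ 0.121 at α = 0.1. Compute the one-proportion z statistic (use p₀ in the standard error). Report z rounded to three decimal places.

p̂ = 612/4619 = 0.13250.
Under H₀, SE = √(0.121·0.879/4619) = √(2.30264e-05) = 0.00480.
z = (0.13250 − 0.121)/0.00480 = 0.01150/0.00480 = 2.396.
p-value = 2·P(Z > 2.396) ≈ 0.0166; since p < α = 0.1, reject H₀.

z = 2.396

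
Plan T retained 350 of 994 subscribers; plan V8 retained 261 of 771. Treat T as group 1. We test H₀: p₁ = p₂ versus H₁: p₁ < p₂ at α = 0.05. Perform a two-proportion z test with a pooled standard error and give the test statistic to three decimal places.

z = 0.595

p̂₁ = 350/994 = 0.35211, p̂₂ = 261/771 = 0.33852.
Pooled p̂ = (350+261)/(994+771) = 611/1765 = 0.34618.
SE = √(0.226338 × 0.00230305) = 0.02283.
z = (0.35211 − 0.33852)/0.02283 = 0.01359/0.02283 = 0.595.
p-value = P(Z < 0.595) ≈ 0.7242; since p > α = 0.05, fail to reject H₀.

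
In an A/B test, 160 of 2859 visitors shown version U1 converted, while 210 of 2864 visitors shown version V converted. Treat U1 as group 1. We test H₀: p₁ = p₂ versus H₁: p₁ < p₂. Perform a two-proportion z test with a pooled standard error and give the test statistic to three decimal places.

z = -2.670

p̂₁ = 160/2859 ≈ 0.055964, p̂₂ = 210/2864 ≈ 0.073324.
Pooled p̂ = (160+210)/(2859+2864) = 370/5723 = 0.064651.
SE = √(p̂(1−p̂)(1/n₁+1/n₂)) = √(0.064651·0.935349·0.000698935) = √(4.22657e-05) = 0.006501.
z = (0.055964 − 0.073324)/0.006501 = -0.017360/0.006501 = -2.670.
p-value = P(Z < -2.670) ≈ 0.0038.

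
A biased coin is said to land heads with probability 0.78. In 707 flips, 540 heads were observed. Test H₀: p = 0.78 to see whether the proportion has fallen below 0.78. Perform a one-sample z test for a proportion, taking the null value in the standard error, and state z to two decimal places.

z = -1.04

p̂ = 540/707 = 0.7638.
Standard error under H₀: √(0.78×0.22/707) = 0.0156.
z = (0.7638 − 0.78)/0.0156 = -0.0162/0.0156 = -1.04.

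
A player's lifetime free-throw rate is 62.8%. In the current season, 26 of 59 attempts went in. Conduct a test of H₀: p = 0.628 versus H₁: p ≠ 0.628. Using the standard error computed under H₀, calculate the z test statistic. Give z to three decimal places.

p̂ = 26/59 = 0.44068.
Under H₀, SE = √(0.628·0.372/59) = √(0.00395959) = 0.06293.
z = (0.44068 − 0.628)/0.06293 = -0.18732/0.06293 = -2.977.

z = -2.977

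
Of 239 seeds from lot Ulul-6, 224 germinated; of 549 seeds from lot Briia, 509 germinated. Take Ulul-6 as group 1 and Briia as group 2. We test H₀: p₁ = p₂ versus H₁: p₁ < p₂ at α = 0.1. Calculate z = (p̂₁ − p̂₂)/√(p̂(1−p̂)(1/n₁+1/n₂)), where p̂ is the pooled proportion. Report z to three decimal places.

z = 0.511

p̂₁ = 224/239 = 0.93724, p̂₂ = 509/549 = 0.92714.
Pooled p̂ = (224+509)/(239+549) = 733/788 = 0.93020.
SE = √(0.0649253 × 0.00600559) = 0.01975.
z = (0.93724 − 0.92714)/0.01975 = 0.01010/0.01975 = 0.511.
p-value = P(Z < 0.511) ≈ 0.6955. With α = 0.1, fail to reject H₀.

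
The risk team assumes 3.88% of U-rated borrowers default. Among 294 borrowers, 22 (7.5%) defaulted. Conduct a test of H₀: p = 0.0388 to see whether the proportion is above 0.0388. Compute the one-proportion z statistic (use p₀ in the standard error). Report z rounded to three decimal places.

p̂ = 22/294 = 0.074830.
Standard error under H₀: √(0.0388×0.9612/294) = 0.011263.
z = (0.074830 − 0.0388)/0.011263 = 0.036030/0.011263 = 3.199.
p-value = P(Z > 3.199) ≈ 0.0007.

z = 3.199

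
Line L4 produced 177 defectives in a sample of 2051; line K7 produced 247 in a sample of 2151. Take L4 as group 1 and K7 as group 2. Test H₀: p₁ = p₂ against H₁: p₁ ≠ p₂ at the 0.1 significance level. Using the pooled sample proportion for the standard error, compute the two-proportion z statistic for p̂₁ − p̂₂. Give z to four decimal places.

z = -3.0693

p̂₁ = 177/2051 ≈ 0.0862994, p̂₂ = 247/2151 ≈ 0.1148303.
Pooled p̂ = (177+247)/(2051+2151) = 424/4202 = 0.1009043.
SE = √(0.0907226 × 0.000952467) = 0.0092957.
z = (0.0862994 − 0.1148303)/0.0092957 = -0.0285309/0.0092957 = -3.0693.
Two-sided p-value ≈ 2·Φ(−3.069) = 0.0021, so at α = 0.1 we reject H₀.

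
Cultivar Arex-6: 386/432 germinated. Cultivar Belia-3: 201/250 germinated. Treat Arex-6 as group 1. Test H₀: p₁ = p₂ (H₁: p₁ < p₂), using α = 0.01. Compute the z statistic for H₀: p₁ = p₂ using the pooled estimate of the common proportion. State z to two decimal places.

p̂₁ = 386/432 = 0.8935, p̂₂ = 201/250 = 0.8040.
Pooled p̂ = (386+201)/(432+250) = 587/682 = 0.8607.
SE = √(0.119893 × 0.00631481) = 0.0275.
z = (0.8935 − 0.8040)/0.0275 = 0.0895/0.0275 = 3.25.
p-value = P(Z < 3.253) ≈ 0.9994. With α = 0.01, fail to reject H₀.

z = 3.25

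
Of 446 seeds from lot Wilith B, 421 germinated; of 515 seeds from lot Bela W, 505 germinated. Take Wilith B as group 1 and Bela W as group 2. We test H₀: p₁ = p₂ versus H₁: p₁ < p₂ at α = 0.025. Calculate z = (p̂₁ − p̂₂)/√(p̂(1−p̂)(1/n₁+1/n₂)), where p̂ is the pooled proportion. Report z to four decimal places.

p̂₁ = 421/446 = 0.9439462, p̂₂ = 505/515 = 0.9805825.
Pooled p̂ = (421+505)/(446+515) = 926/961 = 0.9635796.
SE = √(0.035094 × 0.0041839) = 0.0121173.
z = (0.9439462 − 0.9805825)/0.0121173 = -0.0366363/0.0121173 = -3.0235.
p-value = P(Z < -3.023) ≈ 0.0012. With α = 0.025, reject H₀.

z = -3.0235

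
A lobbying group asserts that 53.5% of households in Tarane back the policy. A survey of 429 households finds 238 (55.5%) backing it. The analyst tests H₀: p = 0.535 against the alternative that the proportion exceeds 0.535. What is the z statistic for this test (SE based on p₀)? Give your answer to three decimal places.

p̂ = 238/429 ≈ 0.55478.
Standard error under H₀: √(0.535×0.465/429) = 0.02408.
z = (0.55478 − 0.535)/0.02408 = 0.01978/0.02408 = 0.821.
p-value = P(Z > 0.821) ≈ 0.2057.

z = 0.821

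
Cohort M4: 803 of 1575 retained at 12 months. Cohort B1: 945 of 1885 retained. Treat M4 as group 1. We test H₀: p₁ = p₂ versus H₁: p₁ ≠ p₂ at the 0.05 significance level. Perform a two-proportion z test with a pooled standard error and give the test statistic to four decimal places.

p̂₁ = 803/1575 = 0.509841, p̂₂ = 945/1885 = 0.501326.
Pooled p̂ = (803+945)/(1575+1885) = 1748/3460 = 0.505202.
SE = √(p̂(1−p̂)(1/n₁+1/n₂)) = √(0.505202·0.494798·0.00116542) = √(0.000291325) = 0.017068.
z = (0.509841 − 0.501326)/0.017068 = 0.008515/0.017068 = 0.4989.
p-value = 2·P(Z > 0.499) ≈ 0.6179, so at α = 0.05 we fail to reject H₀.

z = 0.4989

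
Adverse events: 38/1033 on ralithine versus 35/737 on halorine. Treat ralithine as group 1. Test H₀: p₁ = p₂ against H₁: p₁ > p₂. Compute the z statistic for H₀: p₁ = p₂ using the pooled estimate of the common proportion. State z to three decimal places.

p̂₁ = 38/1033 ≈ 0.03679, p̂₂ = 35/737 ≈ 0.04749.
Pooled p̂ = (38+35)/(1033+737) = 73/1770 = 0.04124.
SE = √(0.039542 × 0.00232491) = 0.00959.
z = (0.03679 − 0.04749)/0.00959 = -0.01070/0.00959 = -1.116.
p-value = P(Z > -1.116) ≈ 0.8679.

z = -1.116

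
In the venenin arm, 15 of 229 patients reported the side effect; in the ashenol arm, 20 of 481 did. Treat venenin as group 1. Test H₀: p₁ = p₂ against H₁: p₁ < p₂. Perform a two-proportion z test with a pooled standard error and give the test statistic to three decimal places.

z = 1.376

p̂₁ = 15/229 = 0.06550, p̂₂ = 20/481 = 0.04158.
Pooled p̂ = (15+20)/(229+481) = 35/710 = 0.04930.
SE = √(0.0468657 × 0.00644581) = 0.01738.
z = (0.06550 − 0.04158)/0.01738 = 0.02392/0.01738 = 1.376.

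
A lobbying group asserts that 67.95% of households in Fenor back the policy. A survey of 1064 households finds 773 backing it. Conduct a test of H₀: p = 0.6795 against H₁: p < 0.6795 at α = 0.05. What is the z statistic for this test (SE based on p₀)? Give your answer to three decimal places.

p̂ = 773/1064 ≈ 0.726504.
Standard error under H₀: √(0.6795×0.3205/1064) = 0.014307.
z = (0.726504 − 0.6795)/0.014307 = 0.047004/0.014307 = 3.285.
p-value = P(Z < 3.285) ≈ 0.9995, so at α = 0.05 we fail to reject H₀.

z = 3.285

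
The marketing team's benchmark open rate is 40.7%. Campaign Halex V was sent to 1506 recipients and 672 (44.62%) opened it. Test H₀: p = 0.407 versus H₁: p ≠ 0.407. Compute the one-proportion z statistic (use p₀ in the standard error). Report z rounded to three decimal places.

p̂ = 672/1506 ≈ 0.44622.
SE = √(p₀(1−p₀)/n) = √(0.24135/1506) = 0.01266.
z = (0.44622 − 0.407)/0.01266 = 0.03922/0.01266 = 3.098.
p-value = 2·P(Z > 3.098) ≈ 0.0020.

z = 3.098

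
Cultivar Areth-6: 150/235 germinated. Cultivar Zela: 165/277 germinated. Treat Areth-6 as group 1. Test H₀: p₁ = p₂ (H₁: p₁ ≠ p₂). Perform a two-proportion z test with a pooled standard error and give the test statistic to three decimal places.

p̂₁ = 150/235 = 0.63830, p̂₂ = 165/277 = 0.59567.
Pooled p̂ = (150+165)/(235+277) = 315/512 = 0.61523.
SE = √(0.236721 × 0.00786543) = 0.04315.
z = (0.63830 − 0.59567)/0.04315 = 0.04263/0.04315 = 0.988.

z = 0.988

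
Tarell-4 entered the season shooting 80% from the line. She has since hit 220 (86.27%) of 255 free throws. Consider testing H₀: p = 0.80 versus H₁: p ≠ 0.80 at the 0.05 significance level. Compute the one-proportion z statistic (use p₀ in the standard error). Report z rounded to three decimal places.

p̂ = 220/255 ≈ 0.86275.
SE = √(p₀(1−p₀)/n) = √(0.16/255) = 0.02505.
z = (0.86275 − 0.8)/0.02505 = 0.06275/0.02505 = 2.505.
Two-sided p-value ≈ 2·Φ(−2.505) = 0.0122. With α = 0.05, reject H₀.

z = 2.505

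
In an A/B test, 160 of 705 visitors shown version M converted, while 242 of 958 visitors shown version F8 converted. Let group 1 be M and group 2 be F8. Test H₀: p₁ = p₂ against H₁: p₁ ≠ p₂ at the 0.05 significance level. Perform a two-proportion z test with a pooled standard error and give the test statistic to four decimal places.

z = -1.2078

p̂₁ = 160/705 = 0.226950, p̂₂ = 242/958 = 0.252610.
Pooled p̂ = (160+242)/(705+958) = 402/1663 = 0.241732.
SE = √(p̂(1−p̂)(1/n₁+1/n₂)) = √(0.241732·0.758268·0.00246228) = √(0.00045133) = 0.021245.
z = (0.226950 − 0.252610)/0.021245 = -0.025660/0.021245 = -1.2078.
p-value = 2·P(Z > 1.208) ≈ 0.2271; since p > α = 0.05, fail to reject H₀.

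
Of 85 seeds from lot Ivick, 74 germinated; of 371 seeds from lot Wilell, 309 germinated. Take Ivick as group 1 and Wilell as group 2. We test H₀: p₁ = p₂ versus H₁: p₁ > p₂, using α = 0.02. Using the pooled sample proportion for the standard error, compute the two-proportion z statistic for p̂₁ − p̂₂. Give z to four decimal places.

p̂₁ = 74/85 ≈ 0.870588, p̂₂ = 309/371 ≈ 0.832884.
Pooled p̂ = (74+309)/(85+371) = 383/456 = 0.839912.
SE = √(0.13446 × 0.0144601) = 0.044094.
z = (0.870588 − 0.832884)/0.044094 = 0.037704/0.044094 = 0.8551.
p-value = P(Z > 0.855) ≈ 0.1963, so at α = 0.02 we fail to reject H₀.

z = 0.8551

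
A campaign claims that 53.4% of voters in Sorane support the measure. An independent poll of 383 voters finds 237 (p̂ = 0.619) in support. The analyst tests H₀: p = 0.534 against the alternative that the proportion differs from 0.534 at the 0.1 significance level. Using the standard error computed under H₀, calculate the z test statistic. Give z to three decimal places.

z = 3.327

p̂ = 237/383 ≈ 0.61880.
Under H₀, SE = √(0.534·0.466/383) = √(0.000649723) = 0.02549.
z = (0.61880 − 0.534)/0.02549 = 0.08480/0.02549 = 3.327.
p-value = 2·P(Z > 3.327) ≈ 0.0009; since p < α = 0.1, reject H₀.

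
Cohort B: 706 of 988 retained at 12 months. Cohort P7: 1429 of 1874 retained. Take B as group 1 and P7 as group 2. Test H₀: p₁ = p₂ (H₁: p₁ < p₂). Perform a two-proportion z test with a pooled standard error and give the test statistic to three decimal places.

z = -2.803

p̂₁ = 706/988 = 0.714575, p̂₂ = 1429/1874 = 0.762540.
Pooled p̂ = (706+1429)/(988+1874) = 2135/2862 = 0.745982.
SE = √(0.189493 × 0.00154576) = 0.017115.
z = (0.714575 − 0.762540)/0.017115 = -0.047965/0.017115 = -2.803.
p-value = P(Z < -2.803) ≈ 0.0025.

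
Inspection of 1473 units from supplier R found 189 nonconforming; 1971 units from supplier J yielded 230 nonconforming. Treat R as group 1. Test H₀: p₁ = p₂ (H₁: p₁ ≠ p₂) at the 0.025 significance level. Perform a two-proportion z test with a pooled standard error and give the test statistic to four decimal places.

p̂₁ = 189/1473 ≈ 0.128310, p̂₂ = 230/1971 ≈ 0.116692.
Pooled p̂ = (189+230)/(1473+1971) = 419/3444 = 0.121661.
SE = √(0.106859 × 0.00118624) = 0.011259.
z = (0.128310 − 0.116692)/0.011259 = 0.011618/0.011259 = 1.0319.
p-value = 2·P(Z > 1.032) ≈ 0.3021; since p > α = 0.025, fail to reject H₀.

z = 1.0319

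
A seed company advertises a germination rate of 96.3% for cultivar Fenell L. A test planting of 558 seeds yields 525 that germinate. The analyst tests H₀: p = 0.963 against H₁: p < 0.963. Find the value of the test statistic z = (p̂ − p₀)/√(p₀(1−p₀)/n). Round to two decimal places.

z = -2.77

p̂ = 525/558 ≈ 0.94086.
Standard error under H₀: √(0.963×0.037/558) = 0.00799.
z = (0.94086 − 0.963)/0.00799 = -0.02214/0.00799 = -2.77.
p-value = P(Z < -2.771) ≈ 0.0028.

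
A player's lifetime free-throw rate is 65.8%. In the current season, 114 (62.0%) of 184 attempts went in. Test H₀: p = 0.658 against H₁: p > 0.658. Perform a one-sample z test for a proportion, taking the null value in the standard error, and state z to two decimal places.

z = -1.10

p̂ = 114/184 = 0.6196.
Standard error under H₀: √(0.658×0.342/184) = 0.0350.
z = (0.6196 − 0.658)/0.0350 = -0.0384/0.0350 = -1.10.
p-value = P(Z > -1.099) ≈ 0.8641.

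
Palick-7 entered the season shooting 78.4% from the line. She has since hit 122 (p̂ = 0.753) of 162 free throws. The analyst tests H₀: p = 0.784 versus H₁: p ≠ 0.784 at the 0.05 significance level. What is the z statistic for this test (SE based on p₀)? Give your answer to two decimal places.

p̂ = 122/162 = 0.7531.
Under H₀, SE = √(0.784·0.216/162) = √(0.00104533) = 0.0323.
z = (0.7531 − 0.784)/0.0323 = -0.0309/0.0323 = -0.96.
Two-sided p-value ≈ 2·Φ(−0.956) = 0.3390; since p > α = 0.05, fail to reject H₀.

z = -0.96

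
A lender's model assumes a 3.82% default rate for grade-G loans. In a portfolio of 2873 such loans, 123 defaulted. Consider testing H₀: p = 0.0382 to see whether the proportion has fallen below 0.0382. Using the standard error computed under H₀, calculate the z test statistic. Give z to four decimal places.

z = 1.2898

p̂ = 123/2873 ≈ 0.0428124.
Under H₀, SE = √(0.0382·0.9618/2873) = √(1.27883e-05) = 0.0035761.
z = (0.0428124 − 0.0382)/0.0035761 = 0.0046124/0.0035761 = 1.2898.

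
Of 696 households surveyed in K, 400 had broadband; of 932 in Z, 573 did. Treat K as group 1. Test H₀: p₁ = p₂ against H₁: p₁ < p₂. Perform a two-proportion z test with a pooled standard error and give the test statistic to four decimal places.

p̂₁ = 400/696 = 0.574713, p̂₂ = 573/932 = 0.614807.
Pooled p̂ = (400+573)/(696+932) = 973/1628 = 0.597666.
SE = √(0.240461 × 0.00250974) = 0.024566.
z = (0.574713 − 0.614807)/0.024566 = -0.040094/0.024566 = -1.6321.

z = -1.6321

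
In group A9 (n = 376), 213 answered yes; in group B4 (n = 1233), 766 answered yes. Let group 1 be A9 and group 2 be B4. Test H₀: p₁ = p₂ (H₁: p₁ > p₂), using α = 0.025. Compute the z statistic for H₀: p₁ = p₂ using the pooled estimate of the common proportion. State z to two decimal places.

p̂₁ = 213/376 = 0.5665, p̂₂ = 766/1233 = 0.6212.
Pooled p̂ = (213+766)/(376+1233) = 979/1609 = 0.6085.
SE = √(p̂(1−p̂)(1/n₁+1/n₂)) = √(0.6085·0.3915·0.0034706) = √(0.00082683) = 0.0288.
z = (0.5665 − 0.6212)/0.0288 = -0.0547/0.0288 = -1.90.
p-value = P(Z > -1.904) ≈ 0.9716, so at α = 0.025 we fail to reject H₀.

z = -1.90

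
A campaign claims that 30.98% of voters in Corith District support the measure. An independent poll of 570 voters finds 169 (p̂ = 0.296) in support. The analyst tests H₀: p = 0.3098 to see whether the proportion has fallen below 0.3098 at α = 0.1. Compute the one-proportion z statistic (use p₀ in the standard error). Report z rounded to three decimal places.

z = -0.687

p̂ = 169/570 ≈ 0.29649.
Under H₀, SE = √(0.3098·0.6902/570) = √(0.00037513) = 0.01937.
z = (0.29649 − 0.3098)/0.01937 = -0.01331/0.01937 = -0.687.
p-value = P(Z < -0.687) ≈ 0.2460, so at α = 0.1 we fail to reject H₀.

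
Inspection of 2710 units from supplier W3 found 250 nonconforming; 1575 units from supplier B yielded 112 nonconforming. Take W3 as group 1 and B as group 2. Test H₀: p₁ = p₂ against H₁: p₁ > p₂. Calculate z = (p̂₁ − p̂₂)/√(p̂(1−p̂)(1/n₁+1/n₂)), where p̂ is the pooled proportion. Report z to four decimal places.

z = 2.3990

p̂₁ = 250/2710 ≈ 0.092251, p̂₂ = 112/1575 ≈ 0.071111.
Pooled p̂ = (250+112)/(2710+1575) = 362/4285 = 0.084481.
SE = √(0.0773438 × 0.00100392) = 0.008812.
z = (0.092251 − 0.071111)/0.008812 = 0.021140/0.008812 = 2.3990.
p-value = P(Z > 2.399) ≈ 0.0082.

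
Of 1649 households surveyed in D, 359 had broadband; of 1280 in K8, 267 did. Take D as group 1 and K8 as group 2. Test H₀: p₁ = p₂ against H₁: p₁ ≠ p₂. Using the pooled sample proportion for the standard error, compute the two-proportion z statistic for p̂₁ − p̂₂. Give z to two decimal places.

z = 0.60

p̂₁ = 359/1649 ≈ 0.21771, p̂₂ = 267/1280 ≈ 0.20859.
Pooled p̂ = (359+267)/(1649+1280) = 626/2929 = 0.21372.
SE = √(0.168047 × 0.00138768) = 0.01527.
z = (0.21771 − 0.20859)/0.01527 = 0.00912/0.01527 = 0.60.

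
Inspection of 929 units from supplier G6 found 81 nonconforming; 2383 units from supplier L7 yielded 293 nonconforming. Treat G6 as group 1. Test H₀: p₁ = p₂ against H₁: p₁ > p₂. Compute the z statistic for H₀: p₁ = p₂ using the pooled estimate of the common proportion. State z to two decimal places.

p̂₁ = 81/929 = 0.08719, p̂₂ = 293/2383 = 0.12295.
Pooled p̂ = (81+293)/(929+2383) = 374/3312 = 0.11292.
SE = √(0.100171 × 0.00149607) = 0.01224.
z = (0.08719 − 0.12295)/0.01224 = -0.03576/0.01224 = -2.92.
p-value = P(Z > -2.921) ≈ 0.9983.

z = -2.92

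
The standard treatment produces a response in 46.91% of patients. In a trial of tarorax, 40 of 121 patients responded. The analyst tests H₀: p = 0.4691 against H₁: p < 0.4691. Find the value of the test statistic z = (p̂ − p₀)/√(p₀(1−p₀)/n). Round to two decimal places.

p̂ = 40/121 = 0.3306.
Under H₀, SE = √(0.4691·0.5309/121) = √(0.00205822) = 0.0454.
z = (0.3306 − 0.4691)/0.0454 = -0.1385/0.0454 = -3.05.
p-value = P(Z < -3.053) ≈ 0.0011.

z = -3.05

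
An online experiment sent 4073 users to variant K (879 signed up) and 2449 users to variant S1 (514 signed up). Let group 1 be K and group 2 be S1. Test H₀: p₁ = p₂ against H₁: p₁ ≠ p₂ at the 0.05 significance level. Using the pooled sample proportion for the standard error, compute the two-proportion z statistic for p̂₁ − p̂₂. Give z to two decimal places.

p̂₁ = 879/4073 = 0.21581, p̂₂ = 514/2449 = 0.20988.
Pooled p̂ = (879+514)/(4073+2449) = 1393/6522 = 0.21358.
SE = √(p̂(1−p̂)(1/n₁+1/n₂)) = √(0.21358·0.78642·0.000653849) = √(0.000109825) = 0.01048.
z = (0.21581 − 0.20988)/0.01048 = 0.00593/0.01048 = 0.57.
Two-sided p-value ≈ 2·Φ(−0.566) = 0.5715; since p > α = 0.05, fail to reject H₀.

z = 0.57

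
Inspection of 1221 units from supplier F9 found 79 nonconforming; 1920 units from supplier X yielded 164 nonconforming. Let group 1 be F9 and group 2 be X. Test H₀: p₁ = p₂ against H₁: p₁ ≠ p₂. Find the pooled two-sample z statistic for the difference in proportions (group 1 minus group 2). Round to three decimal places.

z = -2.118

p̂₁ = 79/1221 = 0.064701, p̂₂ = 164/1920 = 0.085417.
Pooled p̂ = (79+164)/(1221+1920) = 243/3141 = 0.077364.
SE = √(p̂(1−p̂)(1/n₁+1/n₂)) = √(0.077364·0.922636·0.00133983) = √(9.56357e-05) = 0.009779.
z = (0.064701 − 0.085417)/0.009779 = -0.020716/0.009779 = -2.118.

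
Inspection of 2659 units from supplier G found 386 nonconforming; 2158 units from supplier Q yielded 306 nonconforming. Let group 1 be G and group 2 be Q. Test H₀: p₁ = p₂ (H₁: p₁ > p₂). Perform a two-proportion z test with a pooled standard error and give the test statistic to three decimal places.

z = 0.332

p̂₁ = 386/2659 = 0.14517, p̂₂ = 306/2158 = 0.14180.
Pooled p̂ = (386+306)/(2659+2158) = 692/4817 = 0.14366.
SE = √(p̂(1−p̂)(1/n₁+1/n₂)) = √(0.14366·0.85634·0.000839473) = √(0.000103272) = 0.01016.
z = (0.14517 − 0.14180)/0.01016 = 0.00337/0.01016 = 0.332.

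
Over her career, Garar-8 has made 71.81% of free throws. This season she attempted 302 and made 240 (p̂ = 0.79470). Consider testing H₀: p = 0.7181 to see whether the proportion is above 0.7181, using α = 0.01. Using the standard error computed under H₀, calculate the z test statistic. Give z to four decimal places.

z = 2.9587

p̂ = 240/302 ≈ 0.794702.
Standard error under H₀: √(0.7181×0.2819/302) = 0.025890.
z = (0.794702 − 0.7181)/0.025890 = 0.076602/0.025890 = 2.9587.
p-value = P(Z > 2.959) ≈ 0.0015, so at α = 0.01 we reject H₀.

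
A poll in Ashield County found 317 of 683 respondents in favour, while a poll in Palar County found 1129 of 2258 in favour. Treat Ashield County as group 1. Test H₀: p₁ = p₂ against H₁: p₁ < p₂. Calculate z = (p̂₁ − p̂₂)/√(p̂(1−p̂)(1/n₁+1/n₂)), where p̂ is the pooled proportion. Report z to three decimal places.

p̂₁ = 317/683 ≈ 0.46413, p̂₂ = 1129/2258 ≈ 0.50000.
Pooled p̂ = (317+1129)/(683+2258) = 1446/2941 = 0.49167.
SE = √(p̂(1−p̂)(1/n₁+1/n₂)) = √(0.49167·0.50833·0.001907) = √(0.000476617) = 0.02183.
z = (0.46413 − 0.50000)/0.02183 = -0.03587/0.02183 = -1.643.
p-value = P(Z < -1.643) ≈ 0.0502.

z = -1.643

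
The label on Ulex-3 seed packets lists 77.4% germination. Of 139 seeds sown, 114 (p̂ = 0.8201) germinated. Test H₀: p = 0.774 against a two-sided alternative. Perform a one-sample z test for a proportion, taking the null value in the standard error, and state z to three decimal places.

p̂ = 114/139 ≈ 0.82014.
Standard error under H₀: √(0.774×0.226/139) = 0.03547.
z = (0.82014 − 0.774)/0.03547 = 0.04614/0.03547 = 1.301.
Two-sided p-value ≈ 2·Φ(−1.301) = 0.1933.

z = 1.301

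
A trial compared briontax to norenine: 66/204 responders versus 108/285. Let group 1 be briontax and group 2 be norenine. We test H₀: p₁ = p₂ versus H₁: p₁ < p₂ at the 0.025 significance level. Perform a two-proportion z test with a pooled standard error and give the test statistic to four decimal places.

z = -1.2622

p̂₁ = 66/204 ≈ 0.323529, p̂₂ = 108/285 ≈ 0.378947.
Pooled p̂ = (66+108)/(204+285) = 174/489 = 0.355828.
SE = √(p̂(1−p̂)(1/n₁+1/n₂)) = √(0.355828·0.644172·0.00841073) = √(0.00192786) = 0.043907.
z = (0.323529 − 0.378947)/0.043907 = -0.055418/0.043907 = -1.2622.
p-value = P(Z < -1.262) ≈ 0.1034, so at α = 0.025 we fail to reject H₀.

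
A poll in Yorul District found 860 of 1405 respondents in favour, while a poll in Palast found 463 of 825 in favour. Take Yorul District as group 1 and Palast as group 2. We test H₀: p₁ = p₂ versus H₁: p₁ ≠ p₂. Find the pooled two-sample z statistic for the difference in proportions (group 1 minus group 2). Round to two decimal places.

p̂₁ = 860/1405 ≈ 0.61210, p̂₂ = 463/825 ≈ 0.56121.
Pooled p̂ = (860+463)/(1405+825) = 1323/2230 = 0.59327.
SE = √(0.2413 × 0.00192386) = 0.02155.
z = (0.61210 − 0.56121)/0.02155 = 0.05089/0.02155 = 2.36.

z = 2.36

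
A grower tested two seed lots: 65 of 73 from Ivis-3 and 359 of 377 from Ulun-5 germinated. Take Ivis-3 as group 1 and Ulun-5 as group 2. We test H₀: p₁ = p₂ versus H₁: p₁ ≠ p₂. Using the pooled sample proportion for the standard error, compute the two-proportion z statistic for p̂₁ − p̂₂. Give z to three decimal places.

z = -2.073

p̂₁ = 65/73 ≈ 0.890411, p̂₂ = 359/377 ≈ 0.952255.
Pooled p̂ = (65+359)/(73+377) = 424/450 = 0.942222.
SE = √(0.0544395 × 0.0163512) = 0.029835.
z = (0.890411 − 0.952255)/0.029835 = -0.061844/0.029835 = -2.073.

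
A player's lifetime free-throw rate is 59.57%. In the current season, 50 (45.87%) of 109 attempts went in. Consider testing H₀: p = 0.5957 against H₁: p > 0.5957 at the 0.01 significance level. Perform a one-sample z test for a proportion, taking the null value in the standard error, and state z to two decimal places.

z = -2.91

p̂ = 50/109 ≈ 0.4587.
SE = √(p₀(1−p₀)/n) = √(0.24084/109) = 0.0470.
z = (0.4587 − 0.5957)/0.0470 = -0.1370/0.0470 = -2.91.
p-value = P(Z > -2.914) ≈ 0.9982, so at α = 0.01 we fail to reject H₀.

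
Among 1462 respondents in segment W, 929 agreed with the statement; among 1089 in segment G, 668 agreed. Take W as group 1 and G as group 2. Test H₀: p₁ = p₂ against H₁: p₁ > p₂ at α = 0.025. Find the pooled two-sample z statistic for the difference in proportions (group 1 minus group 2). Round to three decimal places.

p̂₁ = 929/1462 ≈ 0.63543, p̂₂ = 668/1089 ≈ 0.61341.
Pooled p̂ = (929+668)/(1462+1089) = 1597/2551 = 0.62603.
SE = √(0.234117 × 0.00160227) = 0.01937.
z = (0.63543 − 0.61341)/0.01937 = 0.02202/0.01937 = 1.137.
p-value = P(Z > 1.137) ≈ 0.1277, so at α = 0.025 we fail to reject H₀.

z = 1.137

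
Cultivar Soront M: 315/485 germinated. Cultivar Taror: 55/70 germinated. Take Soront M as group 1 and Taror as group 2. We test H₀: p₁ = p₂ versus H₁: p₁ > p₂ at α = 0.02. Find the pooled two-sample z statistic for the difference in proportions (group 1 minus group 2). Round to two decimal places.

z = -2.26

p̂₁ = 315/485 = 0.6495, p̂₂ = 55/70 = 0.7857.
Pooled p̂ = (315+55)/(485+70) = 370/555 = 0.6667.
SE = √(p̂(1−p̂)(1/n₁+1/n₂)) = √(0.6667·0.3333·0.0163476) = √(0.00363279) = 0.0603.
z = (0.6495 − 0.7857)/0.0603 = -0.1362/0.0603 = -2.26.
p-value = P(Z > -2.260) ≈ 0.9881. With α = 0.02, fail to reject H₀.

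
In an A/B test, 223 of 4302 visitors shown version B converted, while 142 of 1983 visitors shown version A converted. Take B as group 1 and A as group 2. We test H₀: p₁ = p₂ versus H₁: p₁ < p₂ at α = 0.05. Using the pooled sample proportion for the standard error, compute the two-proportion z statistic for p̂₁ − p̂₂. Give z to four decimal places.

p̂₁ = 223/4302 ≈ 0.0518364, p̂₂ = 142/1983 ≈ 0.0716087.
Pooled p̂ = (223+142)/(4302+1983) = 365/6285 = 0.0580748.
SE = √(0.0547021 × 0.000736736) = 0.0063483.
z = (0.0518364 − 0.0716087)/0.0063483 = -0.0197723/0.0063483 = -3.1146.
p-value = P(Z < -3.115) ≈ 0.0009; since p < α = 0.05, reject H₀.

z = -3.1146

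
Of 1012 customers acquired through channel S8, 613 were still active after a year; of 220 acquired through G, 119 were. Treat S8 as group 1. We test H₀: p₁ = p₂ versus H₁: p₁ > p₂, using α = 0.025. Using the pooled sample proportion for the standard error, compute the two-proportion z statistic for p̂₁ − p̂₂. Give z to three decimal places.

p̂₁ = 613/1012 ≈ 0.605731, p̂₂ = 119/220 ≈ 0.540909.
Pooled p̂ = (613+119)/(1012+220) = 732/1232 = 0.594156.
SE = √(p̂(1−p̂)(1/n₁+1/n₂)) = √(0.594156·0.405844·0.0055336) = √(0.00133434) = 0.036529.
z = (0.605731 − 0.540909)/0.036529 = 0.064822/0.036529 = 1.775.
p-value = P(Z > 1.775) ≈ 0.0380. With α = 0.025, fail to reject H₀.

z = 1.775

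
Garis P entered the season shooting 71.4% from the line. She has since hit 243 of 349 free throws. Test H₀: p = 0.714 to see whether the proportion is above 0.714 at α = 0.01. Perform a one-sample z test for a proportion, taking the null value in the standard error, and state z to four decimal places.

z = -0.7328

p̂ = 243/349 ≈ 0.696275.
Standard error under H₀: √(0.714×0.286/349) = 0.024189.
z = (0.696275 − 0.714)/0.024189 = -0.017725/0.024189 = -0.7328.
p-value = P(Z > -0.733) ≈ 0.7681; since p > α = 0.01, fail to reject H₀.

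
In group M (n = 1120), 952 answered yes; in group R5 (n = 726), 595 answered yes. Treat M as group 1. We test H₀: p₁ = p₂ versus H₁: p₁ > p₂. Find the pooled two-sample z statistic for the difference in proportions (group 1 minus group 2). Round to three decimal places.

z = 1.734

p̂₁ = 952/1120 = 0.85000, p̂₂ = 595/726 = 0.81956.
Pooled p̂ = (952+595)/(1120+726) = 1547/1846 = 0.83803.
SE = √(0.135737 × 0.00227027) = 0.01755.
z = (0.85000 − 0.81956)/0.01755 = 0.03044/0.01755 = 1.734.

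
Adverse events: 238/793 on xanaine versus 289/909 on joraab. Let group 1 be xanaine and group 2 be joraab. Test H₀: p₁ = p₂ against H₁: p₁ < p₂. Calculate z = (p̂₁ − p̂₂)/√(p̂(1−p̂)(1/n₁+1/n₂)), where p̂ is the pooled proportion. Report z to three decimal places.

z = -0.793

p̂₁ = 238/793 = 0.300126, p̂₂ = 289/909 = 0.317932.
Pooled p̂ = (238+289)/(793+909) = 527/1702 = 0.309636.
SE = √(0.213761 × 0.00236114) = 0.022466.
z = (0.300126 − 0.317932)/0.022466 = -0.017806/0.022466 = -0.793.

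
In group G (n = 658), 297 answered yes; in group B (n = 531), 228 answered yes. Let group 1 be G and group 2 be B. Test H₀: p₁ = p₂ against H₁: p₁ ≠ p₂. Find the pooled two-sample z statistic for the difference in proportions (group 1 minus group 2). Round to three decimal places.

z = 0.759

p̂₁ = 297/658 = 0.45137, p̂₂ = 228/531 = 0.42938.
Pooled p̂ = (297+228)/(658+531) = 525/1189 = 0.44155.
SE = √(p̂(1−p̂)(1/n₁+1/n₂)) = √(0.44155·0.55845·0.003403) = √(0.000839122) = 0.02897.
z = (0.45137 − 0.42938)/0.02897 = 0.02199/0.02897 = 0.759.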